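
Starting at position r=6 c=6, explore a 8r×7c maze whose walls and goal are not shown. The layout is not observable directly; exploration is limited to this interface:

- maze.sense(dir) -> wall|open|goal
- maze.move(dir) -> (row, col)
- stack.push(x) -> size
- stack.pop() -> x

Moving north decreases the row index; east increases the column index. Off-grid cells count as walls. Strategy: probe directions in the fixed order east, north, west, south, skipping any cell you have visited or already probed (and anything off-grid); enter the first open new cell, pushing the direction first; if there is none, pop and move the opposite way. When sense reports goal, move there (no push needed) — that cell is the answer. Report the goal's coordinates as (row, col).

~$ sense dir='north'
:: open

~$ push x='north'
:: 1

~$ move dir='north'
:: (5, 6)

~$ sense dir='north'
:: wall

~$ sense dir='west'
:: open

~$ push x='west'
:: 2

~$ move dir='west'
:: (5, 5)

~$ sense dir='north'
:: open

~$ push x='north'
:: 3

~$ move dir='north'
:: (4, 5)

~$ sense dir='north'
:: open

~$ push x='north'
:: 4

~$ move dir='north'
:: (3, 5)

~$ sense dir='east'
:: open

~$ push x='east'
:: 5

~$ move dir='east'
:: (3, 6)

~$ sense dir='north'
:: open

~$ push x='north'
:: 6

~$ move dir='north'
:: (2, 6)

~$ sense dir='north'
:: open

~$ push x='north'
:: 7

~$ move dir='north'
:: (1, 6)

~$ sense dir='north'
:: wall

~$ sense dir='west'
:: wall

~$ pop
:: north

~$ move dir='south'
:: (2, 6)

~$ sense dir='west'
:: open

~$ push x='west'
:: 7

~$ move dir='west'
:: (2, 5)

~$ sense dir='west'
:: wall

~$ pop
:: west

~$ move dir='east'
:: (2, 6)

~$ pop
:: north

~$ move dir='south'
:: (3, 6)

~$ pop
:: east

~$ move dir='west'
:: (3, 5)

~$ sense dir='west'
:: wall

~$ pop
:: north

~$ move dir='south'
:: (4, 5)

~$ sense dir='west'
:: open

~$ push x='west'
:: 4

~$ move dir='west'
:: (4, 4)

~$ sense dir='west'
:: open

~$ push x='west'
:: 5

~$ move dir='west'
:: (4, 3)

~$ sense dir='north'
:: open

~$ push x='north'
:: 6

~$ move dir='north'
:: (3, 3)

~$ sense dir='north'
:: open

~$ push x='north'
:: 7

~$ move dir='north'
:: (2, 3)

~$ sense dir='north'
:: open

~$ push x='north'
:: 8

~$ move dir='north'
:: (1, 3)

~$ sense dir='east'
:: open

~$ push x='east'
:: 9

~$ move dir='east'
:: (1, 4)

~$ sense dir='north'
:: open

~$ push x='north'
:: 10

~$ move dir='north'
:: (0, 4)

~$ sense dir='east'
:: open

~$ push x='east'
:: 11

~$ move dir='east'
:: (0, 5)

~$ pop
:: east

~$ move dir='west'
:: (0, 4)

~$ sense dir='west'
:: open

~$ push x='west'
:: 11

~$ move dir='west'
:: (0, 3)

~$ sense dir='west'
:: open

~$ push x='west'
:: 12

~$ move dir='west'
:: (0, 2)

~$ sense dir='west'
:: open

~$ push x='west'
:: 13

~$ move dir='west'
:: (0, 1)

~$ sense dir='west'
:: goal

~$ move dir='west'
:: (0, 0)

Answer: (0, 0)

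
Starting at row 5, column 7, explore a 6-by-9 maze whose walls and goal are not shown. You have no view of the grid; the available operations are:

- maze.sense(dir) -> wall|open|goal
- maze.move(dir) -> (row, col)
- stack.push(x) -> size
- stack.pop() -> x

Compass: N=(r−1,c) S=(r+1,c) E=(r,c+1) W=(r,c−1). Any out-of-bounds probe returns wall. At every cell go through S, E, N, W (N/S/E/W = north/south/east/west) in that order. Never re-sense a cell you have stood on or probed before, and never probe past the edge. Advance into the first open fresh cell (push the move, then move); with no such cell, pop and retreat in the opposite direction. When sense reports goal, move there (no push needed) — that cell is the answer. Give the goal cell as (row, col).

>> maze.sense(east)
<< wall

>> maze.sense(north)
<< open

>> stack.push(north)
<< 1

>> maze.move(north)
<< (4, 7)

>> maze.sense(east)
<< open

>> stack.push(east)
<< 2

>> maze.move(east)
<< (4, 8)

>> maze.sense(north)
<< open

>> stack.push(north)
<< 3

>> maze.move(north)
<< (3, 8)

>> maze.sense(north)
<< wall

>> maze.sense(west)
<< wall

>> stack.pop()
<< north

>> maze.move(south)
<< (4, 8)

>> stack.pop()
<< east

>> maze.move(west)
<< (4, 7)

>> maze.sense(west)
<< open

>> stack.push(west)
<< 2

>> maze.move(west)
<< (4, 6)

>> maze.sense(south)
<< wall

>> maze.sense(north)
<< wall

>> maze.sense(west)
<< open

>> stack.push(west)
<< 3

>> maze.move(west)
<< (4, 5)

>> maze.sense(south)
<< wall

>> maze.sense(north)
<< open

>> stack.push(north)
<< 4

>> maze.move(north)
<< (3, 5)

>> maze.sense(north)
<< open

>> stack.push(north)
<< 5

>> maze.move(north)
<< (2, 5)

>> maze.sense(east)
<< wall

>> maze.sense(north)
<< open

>> stack.push(north)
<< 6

>> maze.move(north)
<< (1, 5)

>> maze.sense(east)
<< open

>> stack.push(east)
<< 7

>> maze.move(east)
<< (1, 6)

>> maze.sense(east)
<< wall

>> maze.sense(north)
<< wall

>> stack.pop()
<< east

>> maze.move(west)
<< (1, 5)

>> maze.sense(north)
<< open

>> stack.push(north)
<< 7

>> maze.move(north)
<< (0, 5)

>> maze.sense(west)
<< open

>> stack.push(west)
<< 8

>> maze.move(west)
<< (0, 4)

>> maze.sense(south)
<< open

>> stack.push(south)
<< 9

>> maze.move(south)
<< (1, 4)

>> maze.sense(south)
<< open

>> stack.push(south)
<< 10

>> maze.move(south)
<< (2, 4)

>> maze.sense(south)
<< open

>> stack.push(south)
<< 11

>> maze.move(south)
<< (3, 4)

>> maze.sense(south)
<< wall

>> maze.sense(west)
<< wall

>> stack.pop()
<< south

>> maze.move(north)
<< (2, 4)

>> maze.sense(west)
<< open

>> stack.push(west)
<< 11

>> maze.move(west)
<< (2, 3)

>> maze.sense(north)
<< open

>> stack.push(north)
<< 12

>> maze.move(north)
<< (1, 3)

>> maze.sense(north)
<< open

>> stack.push(north)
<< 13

>> maze.move(north)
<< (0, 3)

>> maze.sense(west)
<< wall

>> stack.pop()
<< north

>> maze.move(south)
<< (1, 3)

>> maze.sense(west)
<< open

>> stack.push(west)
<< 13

>> maze.move(west)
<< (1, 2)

>> maze.sense(south)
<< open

>> stack.push(south)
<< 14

>> maze.move(south)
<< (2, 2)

>> maze.sense(south)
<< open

>> stack.push(south)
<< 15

>> maze.move(south)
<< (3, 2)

>> maze.sense(south)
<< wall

>> maze.sense(west)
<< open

>> stack.push(west)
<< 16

>> maze.move(west)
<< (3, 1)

>> maze.sense(south)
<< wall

>> maze.sense(north)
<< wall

>> maze.sense(west)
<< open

>> stack.push(west)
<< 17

>> maze.move(west)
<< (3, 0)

>> maze.sense(south)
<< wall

>> maze.sense(north)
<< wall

>> stack.pop()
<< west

>> maze.move(east)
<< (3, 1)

>> stack.pop()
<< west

>> maze.move(east)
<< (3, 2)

>> stack.pop()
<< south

>> maze.move(north)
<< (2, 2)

>> stack.pop()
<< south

>> maze.move(north)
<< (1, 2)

>> maze.sense(west)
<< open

>> stack.push(west)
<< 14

>> maze.move(west)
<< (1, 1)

>> maze.sense(north)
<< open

>> stack.push(north)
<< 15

>> maze.move(north)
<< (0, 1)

>> maze.sense(west)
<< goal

>> maze.move(west)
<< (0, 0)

Answer: (0, 0)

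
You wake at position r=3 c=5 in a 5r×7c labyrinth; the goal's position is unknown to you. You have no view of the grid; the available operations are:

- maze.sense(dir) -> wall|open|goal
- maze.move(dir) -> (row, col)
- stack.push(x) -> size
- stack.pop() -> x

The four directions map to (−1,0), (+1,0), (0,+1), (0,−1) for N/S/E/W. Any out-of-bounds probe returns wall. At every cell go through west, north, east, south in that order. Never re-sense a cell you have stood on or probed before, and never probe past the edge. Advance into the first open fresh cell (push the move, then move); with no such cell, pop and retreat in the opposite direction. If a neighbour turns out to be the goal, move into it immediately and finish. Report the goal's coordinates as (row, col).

Do: maze.sense[dir: west]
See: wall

Do: maze.sense[dir: north]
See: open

Do: stack.push[x: north]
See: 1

Do: maze.move[dir: north]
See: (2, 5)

Do: maze.sense[dir: west]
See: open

Do: stack.push[x: west]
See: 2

Do: maze.move[dir: west]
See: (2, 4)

Do: maze.sense[dir: west]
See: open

Do: stack.push[x: west]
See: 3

Do: maze.move[dir: west]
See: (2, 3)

Do: maze.sense[dir: west]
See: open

Do: stack.push[x: west]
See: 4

Do: maze.move[dir: west]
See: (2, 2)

Do: maze.sense[dir: west]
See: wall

Do: maze.sense[dir: north]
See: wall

Do: maze.sense[dir: south]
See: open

Do: stack.push[x: south]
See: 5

Do: maze.move[dir: south]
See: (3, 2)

Do: maze.sense[dir: west]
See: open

Do: stack.push[x: west]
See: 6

Do: maze.move[dir: west]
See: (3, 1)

Do: maze.sense[dir: west]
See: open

Do: stack.push[x: west]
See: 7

Do: maze.move[dir: west]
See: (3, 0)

Do: maze.sense[dir: north]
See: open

Do: stack.push[x: north]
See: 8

Do: maze.move[dir: north]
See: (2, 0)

Do: maze.sense[dir: north]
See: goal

Do: maze.move[dir: north]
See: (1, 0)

Answer: (1, 0)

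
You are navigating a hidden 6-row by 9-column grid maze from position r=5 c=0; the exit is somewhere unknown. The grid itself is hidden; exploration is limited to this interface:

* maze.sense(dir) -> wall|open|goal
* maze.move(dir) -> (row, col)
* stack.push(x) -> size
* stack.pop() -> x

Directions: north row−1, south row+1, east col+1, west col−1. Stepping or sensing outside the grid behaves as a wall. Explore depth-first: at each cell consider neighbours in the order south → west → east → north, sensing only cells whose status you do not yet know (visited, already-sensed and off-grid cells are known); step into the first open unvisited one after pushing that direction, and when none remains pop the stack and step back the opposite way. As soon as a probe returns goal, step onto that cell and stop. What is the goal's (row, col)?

→ maze.sense(dir='east')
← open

→ stack.push(x='east')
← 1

→ maze.move(dir='east')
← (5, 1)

→ maze.sense(dir='east')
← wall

→ maze.sense(dir='north')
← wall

→ stack.pop()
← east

→ maze.move(dir='west')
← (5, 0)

→ maze.sense(dir='north')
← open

→ stack.push(x='north')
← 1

→ maze.move(dir='north')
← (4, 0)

→ maze.sense(dir='north')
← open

→ stack.push(x='north')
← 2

→ maze.move(dir='north')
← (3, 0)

→ maze.sense(dir='east')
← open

→ stack.push(x='east')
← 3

→ maze.move(dir='east')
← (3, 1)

→ maze.sense(dir='east')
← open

→ stack.push(x='east')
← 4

→ maze.move(dir='east')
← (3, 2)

→ maze.sense(dir='south')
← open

→ stack.push(x='south')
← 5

→ maze.move(dir='south')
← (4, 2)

→ maze.sense(dir='east')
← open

→ stack.push(x='east')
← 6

→ maze.move(dir='east')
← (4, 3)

→ maze.sense(dir='south')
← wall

→ maze.sense(dir='east')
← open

→ stack.push(x='east')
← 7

→ maze.move(dir='east')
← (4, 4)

→ maze.sense(dir='south')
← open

→ stack.push(x='south')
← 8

→ maze.move(dir='south')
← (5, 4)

→ maze.sense(dir='east')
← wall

→ stack.pop()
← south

→ maze.move(dir='north')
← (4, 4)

→ maze.sense(dir='east')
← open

→ stack.push(x='east')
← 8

→ maze.move(dir='east')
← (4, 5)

→ maze.sense(dir='east')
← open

→ stack.push(x='east')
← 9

→ maze.move(dir='east')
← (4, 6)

→ maze.sense(dir='south')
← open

→ stack.push(x='south')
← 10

→ maze.move(dir='south')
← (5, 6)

→ maze.sense(dir='east')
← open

→ stack.push(x='east')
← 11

→ maze.move(dir='east')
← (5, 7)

→ maze.sense(dir='east')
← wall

→ maze.sense(dir='north')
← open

→ stack.push(x='north')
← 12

→ maze.move(dir='north')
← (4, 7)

→ maze.sense(dir='east')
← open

→ stack.push(x='east')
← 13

→ maze.move(dir='east')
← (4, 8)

→ maze.sense(dir='north')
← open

→ stack.push(x='north')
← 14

→ maze.move(dir='north')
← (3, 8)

→ maze.sense(dir='west')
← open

→ stack.push(x='west')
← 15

→ maze.move(dir='west')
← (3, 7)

→ maze.sense(dir='west')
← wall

→ maze.sense(dir='north')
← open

→ stack.push(x='north')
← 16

→ maze.move(dir='north')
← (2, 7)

→ maze.sense(dir='west')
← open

→ stack.push(x='west')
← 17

→ maze.move(dir='west')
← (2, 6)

→ maze.sense(dir='west')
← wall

→ maze.sense(dir='north')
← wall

→ stack.pop()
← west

→ maze.move(dir='east')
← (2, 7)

→ maze.sense(dir='east')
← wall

→ maze.sense(dir='north')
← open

→ stack.push(x='north')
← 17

→ maze.move(dir='north')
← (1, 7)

→ maze.sense(dir='east')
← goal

→ maze.move(dir='east')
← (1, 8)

Answer: (1, 8)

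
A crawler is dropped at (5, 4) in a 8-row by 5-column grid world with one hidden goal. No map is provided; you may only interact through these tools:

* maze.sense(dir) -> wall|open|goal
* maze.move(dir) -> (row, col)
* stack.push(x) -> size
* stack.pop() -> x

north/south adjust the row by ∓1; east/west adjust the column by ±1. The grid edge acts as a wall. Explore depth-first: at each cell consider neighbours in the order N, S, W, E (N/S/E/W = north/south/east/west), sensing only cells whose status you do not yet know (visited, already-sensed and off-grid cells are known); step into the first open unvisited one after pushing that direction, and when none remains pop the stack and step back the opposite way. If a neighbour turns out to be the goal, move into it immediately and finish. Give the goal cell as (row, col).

-> maze.sense(north)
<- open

-> stack.push(north)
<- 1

-> maze.move(north)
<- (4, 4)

-> maze.sense(north)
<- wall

-> maze.sense(west)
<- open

-> stack.push(west)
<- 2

-> maze.move(west)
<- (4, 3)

-> maze.sense(north)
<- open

-> stack.push(north)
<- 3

-> maze.move(north)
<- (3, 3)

-> maze.sense(north)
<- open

-> stack.push(north)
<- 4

-> maze.move(north)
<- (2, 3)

-> maze.sense(north)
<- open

-> stack.push(north)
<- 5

-> maze.move(north)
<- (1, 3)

-> maze.sense(north)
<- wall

-> maze.sense(west)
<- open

-> stack.push(west)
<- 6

-> maze.move(west)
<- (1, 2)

-> maze.sense(north)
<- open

-> stack.push(north)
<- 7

-> maze.move(north)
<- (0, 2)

-> maze.sense(west)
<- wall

-> stack.pop()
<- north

-> maze.move(south)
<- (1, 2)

-> maze.sense(south)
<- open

-> stack.push(south)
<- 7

-> maze.move(south)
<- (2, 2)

-> maze.sense(south)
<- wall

-> maze.sense(west)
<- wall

-> stack.pop()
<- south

-> maze.move(north)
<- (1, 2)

-> maze.sense(west)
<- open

-> stack.push(west)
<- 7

-> maze.move(west)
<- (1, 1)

-> maze.sense(west)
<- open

-> stack.push(west)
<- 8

-> maze.move(west)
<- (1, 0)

-> maze.sense(north)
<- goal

-> maze.move(north)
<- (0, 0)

Answer: (0, 0)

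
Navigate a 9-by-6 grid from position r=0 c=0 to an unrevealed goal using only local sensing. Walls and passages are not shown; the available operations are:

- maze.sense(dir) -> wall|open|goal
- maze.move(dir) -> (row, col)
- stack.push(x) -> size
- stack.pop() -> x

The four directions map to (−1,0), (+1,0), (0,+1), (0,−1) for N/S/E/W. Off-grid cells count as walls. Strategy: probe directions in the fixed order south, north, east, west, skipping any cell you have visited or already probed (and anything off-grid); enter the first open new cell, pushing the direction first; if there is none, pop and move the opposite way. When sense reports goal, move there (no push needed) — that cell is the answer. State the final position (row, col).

! 1. maze.sense(dir='south') -> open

! 2. stack.push(x='south') -> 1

! 3. maze.move(dir='south') -> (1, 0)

! 4. maze.sense(dir='south') -> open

! 5. stack.push(x='south') -> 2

! 6. maze.move(dir='south') -> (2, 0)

! 7. maze.sense(dir='south') -> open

! 8. stack.push(x='south') -> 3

! 9. maze.move(dir='south') -> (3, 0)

! 10. maze.sense(dir='south') -> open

! 11. stack.push(x='south') -> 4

! 12. maze.move(dir='south') -> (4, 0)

! 13. maze.sense(dir='south') -> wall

! 14. maze.sense(dir='east') -> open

! 15. stack.push(x='east') -> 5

! 16. maze.move(dir='east') -> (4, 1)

! 17. maze.sense(dir='south') -> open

! 18. stack.push(x='south') -> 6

! 19. maze.move(dir='south') -> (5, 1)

! 20. maze.sense(dir='south') -> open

! 21. stack.push(x='south') -> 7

! 22. maze.move(dir='south') -> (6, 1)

! 23. maze.sense(dir='south') -> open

! 24. stack.push(x='south') -> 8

! 25. maze.move(dir='south') -> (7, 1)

! 26. maze.sense(dir='south') -> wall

! 27. maze.sense(dir='east') -> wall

! 28. maze.sense(dir='west') -> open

! 29. stack.push(x='west') -> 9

! 30. maze.move(dir='west') -> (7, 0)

! 31. maze.sense(dir='south') -> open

! 32. stack.push(x='south') -> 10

! 33. maze.move(dir='south') -> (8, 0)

! 34. stack.pop() -> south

! 35. maze.move(dir='north') -> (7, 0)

! 36. maze.sense(dir='north') -> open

! 37. stack.push(x='north') -> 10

! 38. maze.move(dir='north') -> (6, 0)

! 39. stack.pop() -> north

! 40. maze.move(dir='south') -> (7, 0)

! 41. stack.pop() -> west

! 42. maze.move(dir='east') -> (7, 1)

! 43. stack.pop() -> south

! 44. maze.move(dir='north') -> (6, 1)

! 45. maze.sense(dir='east') -> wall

! 46. stack.pop() -> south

! 47. maze.move(dir='north') -> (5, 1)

! 48. maze.sense(dir='east') -> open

! 49. stack.push(x='east') -> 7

! 50. maze.move(dir='east') -> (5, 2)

! 51. maze.sense(dir='north') -> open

! 52. stack.push(x='north') -> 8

! 53. maze.move(dir='north') -> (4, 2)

! 54. maze.sense(dir='north') -> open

! 55. stack.push(x='north') -> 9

! 56. maze.move(dir='north') -> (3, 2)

! 57. maze.sense(dir='north') -> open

! 58. stack.push(x='north') -> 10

! 59. maze.move(dir='north') -> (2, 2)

! 60. maze.sense(dir='north') -> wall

! 61. maze.sense(dir='east') -> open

! 62. stack.push(x='east') -> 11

! 63. maze.move(dir='east') -> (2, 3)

! 64. maze.sense(dir='south') -> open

! 65. stack.push(x='south') -> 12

! 66. maze.move(dir='south') -> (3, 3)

! 67. maze.sense(dir='south') -> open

! 68. stack.push(x='south') -> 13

! 69. maze.move(dir='south') -> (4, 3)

! 70. maze.sense(dir='south') -> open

! 71. stack.push(x='south') -> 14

! 72. maze.move(dir='south') -> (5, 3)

! 73. maze.sense(dir='south') -> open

! 74. stack.push(x='south') -> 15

! 75. maze.move(dir='south') -> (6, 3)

! 76. maze.sense(dir='south') -> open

! 77. stack.push(x='south') -> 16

! 78. maze.move(dir='south') -> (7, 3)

! 79. maze.sense(dir='south') -> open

! 80. stack.push(x='south') -> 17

! 81. maze.move(dir='south') -> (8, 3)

! 82. maze.sense(dir='east') -> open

! 83. stack.push(x='east') -> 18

! 84. maze.move(dir='east') -> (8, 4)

! 85. maze.sense(dir='north') -> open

! 86. stack.push(x='north') -> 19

! 87. maze.move(dir='north') -> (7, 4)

! 88. maze.sense(dir='north') -> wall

! 89. maze.sense(dir='east') -> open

! 90. stack.push(x='east') -> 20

! 91. maze.move(dir='east') -> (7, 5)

! 92. maze.sense(dir='south') -> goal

! 93. maze.move(dir='south') -> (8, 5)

Answer: (8, 5)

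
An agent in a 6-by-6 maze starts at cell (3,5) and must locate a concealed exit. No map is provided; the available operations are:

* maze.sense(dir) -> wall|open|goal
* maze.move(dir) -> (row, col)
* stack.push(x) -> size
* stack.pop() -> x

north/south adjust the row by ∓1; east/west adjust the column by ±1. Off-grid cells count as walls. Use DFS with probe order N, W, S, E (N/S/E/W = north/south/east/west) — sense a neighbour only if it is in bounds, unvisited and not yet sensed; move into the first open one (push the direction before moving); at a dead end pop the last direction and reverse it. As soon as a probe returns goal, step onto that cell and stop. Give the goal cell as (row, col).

! maze.sense(dir='north') -> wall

! maze.sense(dir='west') -> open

! stack.push(x='west') -> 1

! maze.move(dir='west') -> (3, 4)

! maze.sense(dir='north') -> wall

! maze.sense(dir='west') -> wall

! maze.sense(dir='south') -> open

! stack.push(x='south') -> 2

! maze.move(dir='south') -> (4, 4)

! maze.sense(dir='west') -> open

! stack.push(x='west') -> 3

! maze.move(dir='west') -> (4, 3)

! maze.sense(dir='west') -> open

! stack.push(x='west') -> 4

! maze.move(dir='west') -> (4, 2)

! maze.sense(dir='north') -> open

! stack.push(x='north') -> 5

! maze.move(dir='north') -> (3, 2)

! maze.sense(dir='north') -> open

! stack.push(x='north') -> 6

! maze.move(dir='north') -> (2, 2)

! maze.sense(dir='north') -> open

! stack.push(x='north') -> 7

! maze.move(dir='north') -> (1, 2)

! maze.sense(dir='north') -> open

! stack.push(x='north') -> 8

! maze.move(dir='north') -> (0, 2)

! maze.sense(dir='west') -> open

! stack.push(x='west') -> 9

! maze.move(dir='west') -> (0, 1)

! maze.sense(dir='west') -> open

! stack.push(x='west') -> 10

! maze.move(dir='west') -> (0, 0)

! maze.sense(dir='south') -> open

! stack.push(x='south') -> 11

! maze.move(dir='south') -> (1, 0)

! maze.sense(dir='south') -> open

! stack.push(x='south') -> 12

! maze.move(dir='south') -> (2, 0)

! maze.sense(dir='south') -> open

! stack.push(x='south') -> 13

! maze.move(dir='south') -> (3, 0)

! maze.sense(dir='south') -> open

! stack.push(x='south') -> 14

! maze.move(dir='south') -> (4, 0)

! maze.sense(dir='south') -> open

! stack.push(x='south') -> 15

! maze.move(dir='south') -> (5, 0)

! maze.sense(dir='east') -> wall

! stack.pop() -> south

! maze.move(dir='north') -> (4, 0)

! maze.sense(dir='east') -> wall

! stack.pop() -> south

! maze.move(dir='north') -> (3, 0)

! maze.sense(dir='east') -> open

! stack.push(x='east') -> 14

! maze.move(dir='east') -> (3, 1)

! maze.sense(dir='north') -> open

! stack.push(x='north') -> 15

! maze.move(dir='north') -> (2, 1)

! maze.sense(dir='north') -> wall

! stack.pop() -> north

! maze.move(dir='south') -> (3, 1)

! stack.pop() -> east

! maze.move(dir='west') -> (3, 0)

! stack.pop() -> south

! maze.move(dir='north') -> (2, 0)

! stack.pop() -> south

! maze.move(dir='north') -> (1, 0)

! stack.pop() -> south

! maze.move(dir='north') -> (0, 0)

! stack.pop() -> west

! maze.move(dir='east') -> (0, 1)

! stack.pop() -> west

! maze.move(dir='east') -> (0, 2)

! maze.sense(dir='east') -> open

! stack.push(x='east') -> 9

! maze.move(dir='east') -> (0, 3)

! maze.sense(dir='south') -> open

! stack.push(x='south') -> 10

! maze.move(dir='south') -> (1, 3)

! maze.sense(dir='south') -> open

! stack.push(x='south') -> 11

! maze.move(dir='south') -> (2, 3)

! stack.pop() -> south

! maze.move(dir='north') -> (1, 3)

! maze.sense(dir='east') -> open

! stack.push(x='east') -> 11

! maze.move(dir='east') -> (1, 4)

! maze.sense(dir='north') -> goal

! maze.move(dir='north') -> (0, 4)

Answer: (0, 4)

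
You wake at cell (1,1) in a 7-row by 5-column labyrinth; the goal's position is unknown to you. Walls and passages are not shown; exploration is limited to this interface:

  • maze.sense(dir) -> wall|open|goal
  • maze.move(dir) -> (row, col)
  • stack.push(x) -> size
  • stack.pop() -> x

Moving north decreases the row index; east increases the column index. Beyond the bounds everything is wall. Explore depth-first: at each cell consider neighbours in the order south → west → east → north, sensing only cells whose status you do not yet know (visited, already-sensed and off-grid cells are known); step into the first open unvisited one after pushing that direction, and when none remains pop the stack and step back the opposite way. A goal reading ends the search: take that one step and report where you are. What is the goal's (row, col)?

-- 1. sense(south) => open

-- 2. push(south) => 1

-- 3. move(south) => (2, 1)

-- 4. sense(south) => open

-- 5. push(south) => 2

-- 6. move(south) => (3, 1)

-- 7. sense(south) => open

-- 8. push(south) => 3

-- 9. move(south) => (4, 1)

-- 10. sense(south) => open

-- 11. push(south) => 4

-- 12. move(south) => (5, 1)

-- 13. sense(south) => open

-- 14. push(south) => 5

-- 15. move(south) => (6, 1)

-- 16. sense(west) => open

-- 17. push(west) => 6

-- 18. move(west) => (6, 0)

-- 19. sense(north) => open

-- 20. push(north) => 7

-- 21. move(north) => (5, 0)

-- 22. sense(north) => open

-- 23. push(north) => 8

-- 24. move(north) => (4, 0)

-- 25. sense(north) => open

-- 26. push(north) => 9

-- 27. move(north) => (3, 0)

-- 28. sense(north) => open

-- 29. push(north) => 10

-- 30. move(north) => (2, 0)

-- 31. sense(north) => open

-- 32. push(north) => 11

-- 33. move(north) => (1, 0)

-- 34. sense(north) => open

-- 35. push(north) => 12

-- 36. move(north) => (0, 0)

-- 37. sense(east) => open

-- 38. push(east) => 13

-- 39. move(east) => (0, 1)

-- 40. sense(east) => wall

-- 41. pop() => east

-- 42. move(west) => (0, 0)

-- 43. pop() => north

-- 44. move(south) => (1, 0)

-- 45. pop() => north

-- 46. move(south) => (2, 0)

-- 47. pop() => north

-- 48. move(south) => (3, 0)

-- 49. pop() => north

-- 50. move(south) => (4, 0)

-- 51. pop() => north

-- 52. move(south) => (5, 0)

-- 53. pop() => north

-- 54. move(south) => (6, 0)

-- 55. pop() => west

-- 56. move(east) => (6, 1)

-- 57. sense(east) => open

-- 58. push(east) => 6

-- 59. move(east) => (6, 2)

-- 60. sense(east) => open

-- 61. push(east) => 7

-- 62. move(east) => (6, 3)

-- 63. sense(east) => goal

-- 64. move(east) => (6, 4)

Answer: (6, 4)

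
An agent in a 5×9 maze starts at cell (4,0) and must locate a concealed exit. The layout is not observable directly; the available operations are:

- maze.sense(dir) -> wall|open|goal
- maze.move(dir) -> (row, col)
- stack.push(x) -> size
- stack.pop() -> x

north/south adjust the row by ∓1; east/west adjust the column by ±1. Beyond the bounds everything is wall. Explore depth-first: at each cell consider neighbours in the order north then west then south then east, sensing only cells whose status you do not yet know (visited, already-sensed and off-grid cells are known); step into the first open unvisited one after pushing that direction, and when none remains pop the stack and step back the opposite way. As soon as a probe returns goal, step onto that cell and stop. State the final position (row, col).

! sense(dir: north) : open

! push(x: north) : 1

! move(dir: north) : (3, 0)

! sense(dir: north) : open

! push(x: north) : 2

! move(dir: north) : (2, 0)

! sense(dir: north) : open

! push(x: north) : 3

! move(dir: north) : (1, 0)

! sense(dir: north) : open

! push(x: north) : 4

! move(dir: north) : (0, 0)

! sense(dir: east) : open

! push(x: east) : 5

! move(dir: east) : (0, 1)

! sense(dir: south) : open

! push(x: south) : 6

! move(dir: south) : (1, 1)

! sense(dir: south) : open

! push(x: south) : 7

! move(dir: south) : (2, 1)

! sense(dir: south) : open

! push(x: south) : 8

! move(dir: south) : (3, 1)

! sense(dir: south) : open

! push(x: south) : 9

! move(dir: south) : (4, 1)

! sense(dir: east) : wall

! pop() : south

! move(dir: north) : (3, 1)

! sense(dir: east) : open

! push(x: east) : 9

! move(dir: east) : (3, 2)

! sense(dir: north) : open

! push(x: north) : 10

! move(dir: north) : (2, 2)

! sense(dir: north) : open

! push(x: north) : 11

! move(dir: north) : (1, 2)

! sense(dir: north) : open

! push(x: north) : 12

! move(dir: north) : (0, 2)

! sense(dir: east) : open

! push(x: east) : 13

! move(dir: east) : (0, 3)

! sense(dir: south) : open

! push(x: south) : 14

! move(dir: south) : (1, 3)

! sense(dir: south) : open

! push(x: south) : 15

! move(dir: south) : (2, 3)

! sense(dir: south) : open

! push(x: south) : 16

! move(dir: south) : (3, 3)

! sense(dir: south) : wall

! sense(dir: east) : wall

! pop() : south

! move(dir: north) : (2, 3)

! sense(dir: east) : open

! push(x: east) : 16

! move(dir: east) : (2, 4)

! sense(dir: north) : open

! push(x: north) : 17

! move(dir: north) : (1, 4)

! sense(dir: north) : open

! push(x: north) : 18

! move(dir: north) : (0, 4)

! sense(dir: east) : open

! push(x: east) : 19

! move(dir: east) : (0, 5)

! sense(dir: south) : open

! push(x: south) : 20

! move(dir: south) : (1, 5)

! sense(dir: south) : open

! push(x: south) : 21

! move(dir: south) : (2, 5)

! sense(dir: south) : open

! push(x: south) : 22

! move(dir: south) : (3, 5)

! sense(dir: south) : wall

! sense(dir: east) : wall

! pop() : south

! move(dir: north) : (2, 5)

! sense(dir: east) : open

! push(x: east) : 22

! move(dir: east) : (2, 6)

! sense(dir: north) : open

! push(x: north) : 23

! move(dir: north) : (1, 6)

! sense(dir: north) : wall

! sense(dir: east) : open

! push(x: east) : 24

! move(dir: east) : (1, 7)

! sense(dir: north) : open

! push(x: north) : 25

! move(dir: north) : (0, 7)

! sense(dir: east) : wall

! pop() : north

! move(dir: south) : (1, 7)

! sense(dir: south) : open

! push(x: south) : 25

! move(dir: south) : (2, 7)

! sense(dir: south) : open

! push(x: south) : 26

! move(dir: south) : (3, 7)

! sense(dir: south) : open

! push(x: south) : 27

! move(dir: south) : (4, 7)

! sense(dir: west) : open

! push(x: west) : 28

! move(dir: west) : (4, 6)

! pop() : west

! move(dir: east) : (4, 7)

! sense(dir: east) : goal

! move(dir: east) : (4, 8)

Answer: (4, 8)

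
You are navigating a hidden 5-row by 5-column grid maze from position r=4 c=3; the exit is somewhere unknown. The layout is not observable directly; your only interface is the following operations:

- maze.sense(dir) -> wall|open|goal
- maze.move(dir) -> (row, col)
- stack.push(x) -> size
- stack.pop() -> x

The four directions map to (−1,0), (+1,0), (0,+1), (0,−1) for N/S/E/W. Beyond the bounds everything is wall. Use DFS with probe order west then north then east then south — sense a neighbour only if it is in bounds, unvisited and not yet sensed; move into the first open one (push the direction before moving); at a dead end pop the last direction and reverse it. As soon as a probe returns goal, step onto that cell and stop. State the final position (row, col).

;; maze.sense(dir='west') -> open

;; stack.push(x='west') -> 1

;; maze.move(dir='west') -> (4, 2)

;; maze.sense(dir='west') -> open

;; stack.push(x='west') -> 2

;; maze.move(dir='west') -> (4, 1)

;; maze.sense(dir='west') -> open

;; stack.push(x='west') -> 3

;; maze.move(dir='west') -> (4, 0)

;; maze.sense(dir='north') -> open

;; stack.push(x='north') -> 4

;; maze.move(dir='north') -> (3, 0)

;; maze.sense(dir='north') -> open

;; stack.push(x='north') -> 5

;; maze.move(dir='north') -> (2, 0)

;; maze.sense(dir='north') -> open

;; stack.push(x='north') -> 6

;; maze.move(dir='north') -> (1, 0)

;; maze.sense(dir='north') -> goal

;; maze.move(dir='north') -> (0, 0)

Answer: (0, 0)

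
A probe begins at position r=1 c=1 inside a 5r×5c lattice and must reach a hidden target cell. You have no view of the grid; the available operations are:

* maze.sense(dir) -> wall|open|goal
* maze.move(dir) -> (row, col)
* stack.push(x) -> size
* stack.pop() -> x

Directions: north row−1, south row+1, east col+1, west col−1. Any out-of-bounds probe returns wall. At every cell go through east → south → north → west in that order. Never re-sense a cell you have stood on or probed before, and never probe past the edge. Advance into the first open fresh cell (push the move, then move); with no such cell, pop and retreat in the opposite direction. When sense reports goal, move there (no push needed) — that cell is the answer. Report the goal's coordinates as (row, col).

I use maze.sense on dir=east, → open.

Using stack.push on x=east, : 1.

Using maze.move on dir=east, and observe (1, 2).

Next I call maze.sense on dir=east, and see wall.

Using maze.sense on dir=south, which returns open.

Calling stack.push on x=south, which returns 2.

Now I run maze.move on dir=south, which returns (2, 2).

Then maze.sense on dir=east, yielding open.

I use stack.push on x=east, yielding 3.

Using maze.move on dir=east, and observe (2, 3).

I call maze.sense on dir=east, — result: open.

I use stack.push on x=east, and get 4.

Calling maze.move on dir=east, giving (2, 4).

Using maze.sense on dir=south, → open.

I try stack.push on x=south, and observe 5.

Next I call maze.move on dir=south, giving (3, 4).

Now I run maze.sense on dir=south, giving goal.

Using maze.move on dir=south, → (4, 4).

Answer: (4, 4)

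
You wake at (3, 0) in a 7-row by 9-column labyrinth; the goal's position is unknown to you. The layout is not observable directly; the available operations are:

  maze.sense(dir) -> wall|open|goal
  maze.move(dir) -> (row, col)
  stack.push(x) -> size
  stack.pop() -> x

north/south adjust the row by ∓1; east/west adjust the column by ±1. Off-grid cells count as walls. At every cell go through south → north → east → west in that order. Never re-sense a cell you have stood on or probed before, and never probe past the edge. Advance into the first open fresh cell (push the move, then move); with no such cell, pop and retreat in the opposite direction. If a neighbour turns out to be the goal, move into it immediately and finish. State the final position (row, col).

>>> sense dir: south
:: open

>>> push x: south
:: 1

>>> move dir: south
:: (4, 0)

>>> sense dir: south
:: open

>>> push x: south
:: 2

>>> move dir: south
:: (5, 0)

>>> sense dir: south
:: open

>>> push x: south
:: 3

>>> move dir: south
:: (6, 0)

>>> sense dir: east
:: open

>>> push x: east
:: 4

>>> move dir: east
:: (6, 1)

>>> sense dir: north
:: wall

>>> sense dir: east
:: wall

>>> pop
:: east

>>> move dir: west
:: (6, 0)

>>> pop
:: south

>>> move dir: north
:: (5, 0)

>>> pop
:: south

>>> move dir: north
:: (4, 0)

>>> sense dir: east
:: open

>>> push x: east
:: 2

>>> move dir: east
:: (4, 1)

>>> sense dir: north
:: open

>>> push x: north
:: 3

>>> move dir: north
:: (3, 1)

>>> sense dir: north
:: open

>>> push x: north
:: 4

>>> move dir: north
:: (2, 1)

>>> sense dir: north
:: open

>>> push x: north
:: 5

>>> move dir: north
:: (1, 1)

>>> sense dir: north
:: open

>>> push x: north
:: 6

>>> move dir: north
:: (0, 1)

>>> sense dir: east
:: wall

>>> sense dir: west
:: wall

>>> pop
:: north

>>> move dir: south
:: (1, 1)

>>> sense dir: east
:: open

>>> push x: east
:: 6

>>> move dir: east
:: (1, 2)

>>> sense dir: south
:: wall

>>> sense dir: east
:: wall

>>> pop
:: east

>>> move dir: west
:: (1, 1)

>>> sense dir: west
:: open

>>> push x: west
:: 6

>>> move dir: west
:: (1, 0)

>>> sense dir: south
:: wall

>>> pop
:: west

>>> move dir: east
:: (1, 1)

>>> pop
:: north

>>> move dir: south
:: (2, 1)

>>> pop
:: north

>>> move dir: south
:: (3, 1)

>>> sense dir: east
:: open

>>> push x: east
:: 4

>>> move dir: east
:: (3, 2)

>>> sense dir: south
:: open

>>> push x: south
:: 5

>>> move dir: south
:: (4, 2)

>>> sense dir: south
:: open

>>> push x: south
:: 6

>>> move dir: south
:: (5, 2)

>>> sense dir: east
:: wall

>>> pop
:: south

>>> move dir: north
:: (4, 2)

>>> sense dir: east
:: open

>>> push x: east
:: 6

>>> move dir: east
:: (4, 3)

>>> sense dir: north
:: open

>>> push x: north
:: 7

>>> move dir: north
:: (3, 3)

>>> sense dir: north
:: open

>>> push x: north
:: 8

>>> move dir: north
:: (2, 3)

>>> sense dir: east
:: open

>>> push x: east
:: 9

>>> move dir: east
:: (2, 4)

>>> sense dir: south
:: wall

>>> sense dir: north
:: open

>>> push x: north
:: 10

>>> move dir: north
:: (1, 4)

>>> sense dir: north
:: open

>>> push x: north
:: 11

>>> move dir: north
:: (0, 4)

>>> sense dir: east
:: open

>>> push x: east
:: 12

>>> move dir: east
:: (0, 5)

>>> sense dir: south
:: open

>>> push x: south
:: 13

>>> move dir: south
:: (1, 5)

>>> sense dir: south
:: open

>>> push x: south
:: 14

>>> move dir: south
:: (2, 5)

>>> sense dir: south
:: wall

>>> sense dir: east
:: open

>>> push x: east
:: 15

>>> move dir: east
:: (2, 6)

>>> sense dir: south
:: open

>>> push x: south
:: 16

>>> move dir: south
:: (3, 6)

>>> sense dir: south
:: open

>>> push x: south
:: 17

>>> move dir: south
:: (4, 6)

>>> sense dir: south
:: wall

>>> sense dir: east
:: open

>>> push x: east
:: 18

>>> move dir: east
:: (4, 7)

>>> sense dir: south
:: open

>>> push x: south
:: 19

>>> move dir: south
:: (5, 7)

>>> sense dir: south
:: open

>>> push x: south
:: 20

>>> move dir: south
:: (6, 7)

>>> sense dir: east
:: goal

>>> move dir: east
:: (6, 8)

Answer: (6, 8)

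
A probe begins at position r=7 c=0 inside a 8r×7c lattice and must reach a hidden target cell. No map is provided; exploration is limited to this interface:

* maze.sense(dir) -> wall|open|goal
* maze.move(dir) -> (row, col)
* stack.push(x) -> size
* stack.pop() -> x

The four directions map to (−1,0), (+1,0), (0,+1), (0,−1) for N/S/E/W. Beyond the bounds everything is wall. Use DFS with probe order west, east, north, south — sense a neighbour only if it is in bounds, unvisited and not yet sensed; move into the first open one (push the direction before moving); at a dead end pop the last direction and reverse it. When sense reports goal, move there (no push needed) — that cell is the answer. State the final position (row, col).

% 1. sense(dir→east) => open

% 2. push(x→east) => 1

% 3. move(dir→east) => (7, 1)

% 4. sense(dir→east) => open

% 5. push(x→east) => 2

% 6. move(dir→east) => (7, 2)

% 7. sense(dir→east) => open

% 8. push(x→east) => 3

% 9. move(dir→east) => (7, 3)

% 10. sense(dir→east) => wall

% 11. sense(dir→north) => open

% 12. push(x→north) => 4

% 13. move(dir→north) => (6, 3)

% 14. sense(dir→west) => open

% 15. push(x→west) => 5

% 16. move(dir→west) => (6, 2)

% 17. sense(dir→west) => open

% 18. push(x→west) => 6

% 19. move(dir→west) => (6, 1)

% 20. sense(dir→west) => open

% 21. push(x→west) => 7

% 22. move(dir→west) => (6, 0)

% 23. sense(dir→north) => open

% 24. push(x→north) => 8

% 25. move(dir→north) => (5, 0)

% 26. sense(dir→east) => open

% 27. push(x→east) => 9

% 28. move(dir→east) => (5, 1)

% 29. sense(dir→east) => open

% 30. push(x→east) => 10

% 31. move(dir→east) => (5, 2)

% 32. sense(dir→east) => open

% 33. push(x→east) => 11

% 34. move(dir→east) => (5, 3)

% 35. sense(dir→east) => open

% 36. push(x→east) => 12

% 37. move(dir→east) => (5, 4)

% 38. sense(dir→east) => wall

% 39. sense(dir→north) => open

% 40. push(x→north) => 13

% 41. move(dir→north) => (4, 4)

% 42. sense(dir→west) => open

% 43. push(x→west) => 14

% 44. move(dir→west) => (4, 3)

% 45. sense(dir→west) => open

% 46. push(x→west) => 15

% 47. move(dir→west) => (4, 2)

% 48. sense(dir→west) => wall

% 49. sense(dir→north) => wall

% 50. pop() => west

% 51. move(dir→east) => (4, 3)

% 52. sense(dir→north) => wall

% 53. pop() => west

% 54. move(dir→east) => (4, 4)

% 55. sense(dir→east) => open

% 56. push(x→east) => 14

% 57. move(dir→east) => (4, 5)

% 58. sense(dir→east) => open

% 59. push(x→east) => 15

% 60. move(dir→east) => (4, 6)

% 61. sense(dir→north) => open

% 62. push(x→north) => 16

% 63. move(dir→north) => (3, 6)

% 64. sense(dir→west) => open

% 65. push(x→west) => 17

% 66. move(dir→west) => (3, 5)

% 67. sense(dir→west) => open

% 68. push(x→west) => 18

% 69. move(dir→west) => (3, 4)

% 70. sense(dir→north) => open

% 71. push(x→north) => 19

% 72. move(dir→north) => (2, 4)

% 73. sense(dir→west) => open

% 74. push(x→west) => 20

% 75. move(dir→west) => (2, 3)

% 76. sense(dir→west) => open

% 77. push(x→west) => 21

% 78. move(dir→west) => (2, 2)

% 79. sense(dir→west) => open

% 80. push(x→west) => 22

% 81. move(dir→west) => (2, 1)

% 82. sense(dir→west) => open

% 83. push(x→west) => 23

% 84. move(dir→west) => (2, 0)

% 85. sense(dir→north) => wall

% 86. sense(dir→south) => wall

% 87. pop() => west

% 88. move(dir→east) => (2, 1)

% 89. sense(dir→north) => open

% 90. push(x→north) => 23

% 91. move(dir→north) => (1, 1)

% 92. sense(dir→east) => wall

% 93. sense(dir→north) => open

% 94. push(x→north) => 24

% 95. move(dir→north) => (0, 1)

% 96. sense(dir→west) => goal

% 97. move(dir→west) => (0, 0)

Answer: (0, 0)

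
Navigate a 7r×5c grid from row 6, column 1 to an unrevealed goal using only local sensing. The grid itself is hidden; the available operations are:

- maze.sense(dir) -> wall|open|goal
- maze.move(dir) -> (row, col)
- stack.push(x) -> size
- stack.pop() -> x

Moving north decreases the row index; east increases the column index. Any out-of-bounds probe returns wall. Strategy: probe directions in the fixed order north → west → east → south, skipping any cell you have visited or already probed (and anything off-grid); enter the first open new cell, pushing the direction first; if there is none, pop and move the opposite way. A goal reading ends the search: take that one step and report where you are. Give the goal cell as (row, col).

[in] sense north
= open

[in] push north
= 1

[in] move north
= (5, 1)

[in] sense north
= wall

[in] sense west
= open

[in] push west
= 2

[in] move west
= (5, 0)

[in] sense north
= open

[in] push north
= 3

[in] move north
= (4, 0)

[in] sense north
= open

[in] push north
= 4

[in] move north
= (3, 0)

[in] sense north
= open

[in] push north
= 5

[in] move north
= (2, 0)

[in] sense north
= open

[in] push north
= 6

[in] move north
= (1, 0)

[in] sense north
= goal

[in] move north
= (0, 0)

Answer: (0, 0)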